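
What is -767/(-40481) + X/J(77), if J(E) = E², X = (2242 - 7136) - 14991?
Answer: -114345306/34287407 ≈ -3.3349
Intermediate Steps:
X = -19885 (X = -4894 - 14991 = -19885)
-767/(-40481) + X/J(77) = -767/(-40481) - 19885/(77²) = -767*(-1/40481) - 19885/5929 = 767/40481 - 19885*1/5929 = 767/40481 - 19885/5929 = -114345306/34287407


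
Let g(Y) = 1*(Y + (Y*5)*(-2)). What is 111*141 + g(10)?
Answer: 15561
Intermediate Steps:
g(Y) = -9*Y (g(Y) = 1*(Y + (5*Y)*(-2)) = 1*(Y - 10*Y) = 1*(-9*Y) = -9*Y)
111*141 + g(10) = 111*141 - 9*10 = 15651 - 90 = 15561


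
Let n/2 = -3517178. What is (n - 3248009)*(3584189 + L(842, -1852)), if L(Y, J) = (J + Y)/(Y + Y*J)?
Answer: -9573068771441907420/259757 ≈ -3.6854e+13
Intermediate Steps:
n = -7034356 (n = 2*(-3517178) = -7034356)
L(Y, J) = (J + Y)/(Y + J*Y)
(n - 3248009)*(3584189 + L(842, -1852)) = (-7034356 - 3248009)*(3584189 + (-1852 + 842)/(842*(1 - 1852))) = -10282365*(3584189 + (1/842)*(-1010)/(-1851)) = -10282365*(3584189 + (1/842)*(-1/1851)*(-1010)) = -10282365*(3584189 + 505/779271) = -10282365*2793054546724/779271 = -9573068771441907420/259757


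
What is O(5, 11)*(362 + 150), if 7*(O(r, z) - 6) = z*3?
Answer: 38400/7 ≈ 5485.7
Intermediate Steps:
O(r, z) = 6 + 3*z/7 (O(r, z) = 6 + (z*3)/7 = 6 + (3*z)/7 = 6 + 3*z/7)
O(5, 11)*(362 + 150) = (6 + (3/7)*11)*(362 + 150) = (6 + 33/7)*512 = (75/7)*512 = 38400/7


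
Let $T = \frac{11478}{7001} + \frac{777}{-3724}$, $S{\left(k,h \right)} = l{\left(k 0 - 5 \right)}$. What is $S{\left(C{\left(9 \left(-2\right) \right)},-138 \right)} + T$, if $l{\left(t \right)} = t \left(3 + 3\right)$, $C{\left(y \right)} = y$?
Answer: $- \frac{106406775}{3724532} \approx -28.569$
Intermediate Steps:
$l{\left(t \right)} = 6 t$ ($l{\left(t \right)} = t 6 = 6 t$)
$S{\left(k,h \right)} = -30$ ($S{\left(k,h \right)} = 6 \left(k 0 - 5\right) = 6 \left(0 - 5\right) = 6 \left(-5\right) = -30$)
$T = \frac{5329185}{3724532}$ ($T = 11478 \cdot \frac{1}{7001} + 777 \left(- \frac{1}{3724}\right) = \frac{11478}{7001} - \frac{111}{532} = \frac{5329185}{3724532} \approx 1.4308$)
$S{\left(C{\left(9 \left(-2\right) \right)},-138 \right)} + T = -30 + \frac{5329185}{3724532} = - \frac{106406775}{3724532}$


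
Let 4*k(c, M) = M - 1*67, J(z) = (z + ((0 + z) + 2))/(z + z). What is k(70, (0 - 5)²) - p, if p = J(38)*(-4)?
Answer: -243/38 ≈ -6.3947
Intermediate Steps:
J(z) = (2 + 2*z)/(2*z) (J(z) = (z + (z + 2))/((2*z)) = (z + (2 + z))*(1/(2*z)) = (2 + 2*z)*(1/(2*z)) = (2 + 2*z)/(2*z))
k(c, M) = -67/4 + M/4 (k(c, M) = (M - 1*67)/4 = (M - 67)/4 = (-67 + M)/4 = -67/4 + M/4)
p = -78/19 (p = ((1 + 38)/38)*(-4) = ((1/38)*39)*(-4) = (39/38)*(-4) = -78/19 ≈ -4.1053)
k(70, (0 - 5)²) - p = (-67/4 + (0 - 5)²/4) - 1*(-78/19) = (-67/4 + (¼)*(-5)²) + 78/19 = (-67/4 + (¼)*25) + 78/19 = (-67/4 + 25/4) + 78/19 = -21/2 + 78/19 = -243/38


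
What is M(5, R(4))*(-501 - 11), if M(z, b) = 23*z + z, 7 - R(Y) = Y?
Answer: -61440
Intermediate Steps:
R(Y) = 7 - Y
M(z, b) = 24*z
M(5, R(4))*(-501 - 11) = (24*5)*(-501 - 11) = 120*(-512) = -61440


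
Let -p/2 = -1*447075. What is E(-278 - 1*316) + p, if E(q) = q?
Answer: 893556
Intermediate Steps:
p = 894150 (p = -(-2)*447075 = -2*(-447075) = 894150)
E(-278 - 1*316) + p = (-278 - 1*316) + 894150 = (-278 - 316) + 894150 = -594 + 894150 = 893556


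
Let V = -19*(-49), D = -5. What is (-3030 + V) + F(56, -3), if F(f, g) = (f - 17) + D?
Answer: -2065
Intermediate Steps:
V = 931
F(f, g) = -22 + f (F(f, g) = (f - 17) - 5 = (-17 + f) - 5 = -22 + f)
(-3030 + V) + F(56, -3) = (-3030 + 931) + (-22 + 56) = -2099 + 34 = -2065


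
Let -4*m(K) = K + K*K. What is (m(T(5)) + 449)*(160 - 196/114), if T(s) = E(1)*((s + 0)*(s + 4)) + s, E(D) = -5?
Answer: -104619112/57 ≈ -1.8354e+6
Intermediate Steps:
T(s) = s - 5*s*(4 + s) (T(s) = -5*(s + 0)*(s + 4) + s = -5*s*(4 + s) + s = s - 5*s*(4 + s))
m(K) = -K/4 - K²/4 (m(K) = -(K + K*K)/4 = -(K + K²)/4 = -K/4 - K²/4)
(m(T(5)) + 449)*(160 - 196/114) = (-5*(-19 - 5*5)*(1 + 5*(-19 - 5*5))/4 + 449)*(160 - 196/114) = (-5*(-19 - 25)*(1 + 5*(-19 - 25))/4 + 449)*(160 - 196*1/114) = (-5*(-44)*(1 + 5*(-44))/4 + 449)*(160 - 98/57) = (-¼*(-220)*(1 - 220) + 449)*(9022/57) = (-¼*(-220)*(-219) + 449)*(9022/57) = (-12045 + 449)*(9022/57) = -11596*9022/57 = -104619112/57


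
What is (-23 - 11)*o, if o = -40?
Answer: 1360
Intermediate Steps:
(-23 - 11)*o = (-23 - 11)*(-40) = -34*(-40) = 1360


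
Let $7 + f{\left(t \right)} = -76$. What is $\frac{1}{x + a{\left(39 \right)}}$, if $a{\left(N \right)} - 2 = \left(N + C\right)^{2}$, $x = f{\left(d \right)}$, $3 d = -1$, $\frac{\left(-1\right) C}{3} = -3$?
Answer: $\frac{1}{2223} \approx 0.00044984$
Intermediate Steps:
$C = 9$ ($C = \left(-3\right) \left(-3\right) = 9$)
$d = - \frac{1}{3}$ ($d = \frac{1}{3} \left(-1\right) = - \frac{1}{3} \approx -0.33333$)
$f{\left(t \right)} = -83$ ($f{\left(t \right)} = -7 - 76 = -83$)
$x = -83$
$a{\left(N \right)} = 2 + \left(9 + N\right)^{2}$ ($a{\left(N \right)} = 2 + \left(N + 9\right)^{2} = 2 + \left(9 + N\right)^{2}$)
$\frac{1}{x + a{\left(39 \right)}} = \frac{1}{-83 + \left(2 + \left(9 + 39\right)^{2}\right)} = \frac{1}{-83 + \left(2 + 48^{2}\right)} = \frac{1}{-83 + \left(2 + 2304\right)} = \frac{1}{-83 + 2306} = \frac{1}{2223}$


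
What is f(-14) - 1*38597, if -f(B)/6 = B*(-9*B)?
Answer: -28013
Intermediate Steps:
f(B) = 54*B**2 (f(B) = -6*B*(-9*B) = -(-54)*B**2 = 54*B**2)
f(-14) - 1*38597 = 54*(-14)**2 - 1*38597 = 54*196 - 38597 = 10584 - 38597 = -28013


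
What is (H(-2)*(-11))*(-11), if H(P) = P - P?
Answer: 0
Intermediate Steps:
H(P) = 0
(H(-2)*(-11))*(-11) = (0*(-11))*(-11) = 0*(-11) = 0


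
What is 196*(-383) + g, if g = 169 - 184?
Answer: -75083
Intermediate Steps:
g = -15
196*(-383) + g = 196*(-383) - 15 = -75068 - 15 = -75083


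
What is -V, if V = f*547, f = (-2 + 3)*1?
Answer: -547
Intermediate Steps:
f = 1 (f = 1*1 = 1)
V = 547 (V = 1*547 = 547)
-V = -1*547 = -547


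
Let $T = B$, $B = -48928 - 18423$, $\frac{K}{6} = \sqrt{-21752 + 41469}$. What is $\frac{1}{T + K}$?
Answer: $- \frac{67351}{4535447389} - \frac{6 \sqrt{19717}}{4535447389} \approx -1.5036 \cdot 10^{-5}$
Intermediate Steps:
$K = 6 \sqrt{19717}$ ($K = 6 \sqrt{-21752 + 41469} = 6 \sqrt{19717} \approx 842.5$)
$B = -67351$
$T = -67351$
$\frac{1}{T + K} = \frac{1}{-67351 + 6 \sqrt{19717}}$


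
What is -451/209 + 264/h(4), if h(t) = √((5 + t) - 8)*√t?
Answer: 2467/19 ≈ 129.84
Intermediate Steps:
h(t) = √t*√(-3 + t) (h(t) = √(-3 + t)*√t = √t*√(-3 + t))
-451/209 + 264/h(4) = -451/209 + 264/((√4*√(-3 + 4))) = -451*1/209 + 264/((2*√1)) = -41/19 + 264/((2*1)) = -41/19 + 264/2 = -41/19 + 264*(½) = -41/19 + 132 = 2467/19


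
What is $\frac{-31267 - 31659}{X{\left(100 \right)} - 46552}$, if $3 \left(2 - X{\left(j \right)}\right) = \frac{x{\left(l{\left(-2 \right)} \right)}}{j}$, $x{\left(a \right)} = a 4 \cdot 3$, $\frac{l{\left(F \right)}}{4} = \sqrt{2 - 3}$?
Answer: $\frac{457688328125}{338578515629} - \frac{1573150 i}{338578515629} \approx 1.3518 - 4.6463 \cdot 10^{-6} i$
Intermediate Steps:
$l{\left(F \right)} = 4 i$ ($l{\left(F \right)} = 4 \sqrt{2 - 3} = 4 \sqrt{-1} = 4 i$)
$x{\left(a \right)} = 12 a$ ($x{\left(a \right)} = 4 a 3 = 12 a$)
$X{\left(j \right)} = 2 - \frac{16 i}{j}$ ($X{\left(j \right)} = 2 - \frac{12 \cdot 4 i \frac{1}{j}}{3} = 2 - \frac{48 i \frac{1}{j}}{3} = 2 - \frac{16 i}{j}$)
$\frac{-31267 - 31659}{X{\left(100 \right)} - 46552} = \frac{-31267 - 31659}{\left(2 - \frac{16 i}{100}\right) - 46552} = - \frac{62926}{\left(2 - 16 i \frac{1}{100}\right) - 46552} = - \frac{62926}{\left(2 - \frac{4 i}{25}\right) - 46552} = - \frac{62926}{-46550 - \frac{4 i}{25}} = - 62926 \frac{625 \left(-46550 + \frac{4 i}{25}\right)}{1354314062516} = - \frac{19664375 \left(-46550 + \frac{4 i}{25}\right)}{677157031258}$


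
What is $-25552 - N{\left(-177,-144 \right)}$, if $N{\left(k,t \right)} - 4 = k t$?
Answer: $-51044$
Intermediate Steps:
$N{\left(k,t \right)} = 4 + k t$
$-25552 - N{\left(-177,-144 \right)} = -25552 - \left(4 - -25488\right) = -25552 - \left(4 + 25488\right) = -25552 - 25492 = -51044$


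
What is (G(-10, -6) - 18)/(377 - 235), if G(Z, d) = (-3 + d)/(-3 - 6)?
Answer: -17/142 ≈ -0.11972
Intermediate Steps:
G(Z, d) = ⅓ - d/9 (G(Z, d) = (-3 + d)/(-9) = (-3 + d)*(-⅑) = ⅓ - d/9)
(G(-10, -6) - 18)/(377 - 235) = ((⅓ - ⅑*(-6)) - 18)/(377 - 235) = ((⅓ + ⅔) - 18)/142 = (1 - 18)*(1/142) = -17*1/142 = -17/142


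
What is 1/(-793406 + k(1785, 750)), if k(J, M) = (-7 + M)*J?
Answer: 1/532849 ≈ 1.8767e-6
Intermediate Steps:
k(J, M) = J*(-7 + M)
1/(-793406 + k(1785, 750)) = 1/(-793406 + 1785*(-7 + 750)) = 1/(-793406 + 1785*743) = 1/(-793406 + 1326255) = 1/532849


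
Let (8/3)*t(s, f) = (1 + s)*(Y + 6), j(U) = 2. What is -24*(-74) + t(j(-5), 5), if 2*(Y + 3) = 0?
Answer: 14235/8 ≈ 1779.4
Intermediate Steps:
Y = -3 (Y = -3 + (1/2)*0 = -3 + 0 = -3)
t(s, f) = 9/8 + 9*s/8 (t(s, f) = 3*((1 + s)*(-3 + 6))/8 = 3*((1 + s)*3)/8 = 3*(3 + 3*s)/8 = 9/8 + 9*s/8)
-24*(-74) + t(j(-5), 5) = -24*(-74) + (9/8 + (9/8)*2) = 1776 + (9/8 + 9/4) = 1776 + 27/8 = 14235/8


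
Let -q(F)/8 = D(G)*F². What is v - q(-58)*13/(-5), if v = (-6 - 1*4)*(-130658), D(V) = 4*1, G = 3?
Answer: 5133476/5 ≈ 1.0267e+6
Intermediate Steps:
D(V) = 4
q(F) = -32*F²
v = 1306580 (v = (-6 - 4)*(-130658) = -10*(-130658) = 1306580)
v - q(-58)*13/(-5) = 1306580 - (-32*(-58)²)*13/(-5) = 1306580 - (-32*3364)*13*(-⅕) = 1306580 - (-107648)*(-13)/5 = 1306580 - 1*1399424/5 = 1306580 - 1399424/5 = 5133476/5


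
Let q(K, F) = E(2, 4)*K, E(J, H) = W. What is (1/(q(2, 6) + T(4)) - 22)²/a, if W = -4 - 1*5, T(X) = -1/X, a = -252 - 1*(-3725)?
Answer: 112700/804679 ≈ 0.14006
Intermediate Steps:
a = 3473 (a = -252 + 3725 = 3473)
W = -9 (W = -4 - 5 = -9)
E(J, H) = -9
q(K, F) = -9*K
(1/(q(2, 6) + T(4)) - 22)²/a = (1/(-9*2 - 1/4) - 22)²/3473 = (1/(-18 - 1*¼) - 22)²*(1/3473) = (1/(-18 - ¼) - 22)²*(1/3473) = (1/(-73/4) - 22)²*(1/3473) = (-4/73 - 22)²*(1/3473) = (-1610/73)²*(1/3473) = (2592100/5329)*(1/3473) = 112700/804679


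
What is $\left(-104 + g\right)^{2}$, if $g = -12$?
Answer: $13456$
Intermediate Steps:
$\left(-104 + g\right)^{2} = \left(-104 - 12\right)^{2} = \left(-116\right)^{2} = 13456$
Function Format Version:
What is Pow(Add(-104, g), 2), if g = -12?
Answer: 13456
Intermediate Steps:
Pow(Add(-104, g), 2) = Pow(Add(-104, -12), 2) = Pow(-116, 2) = 13456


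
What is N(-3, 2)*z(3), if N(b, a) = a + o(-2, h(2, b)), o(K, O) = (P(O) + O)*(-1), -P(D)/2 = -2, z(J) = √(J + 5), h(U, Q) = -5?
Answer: 6*√2 ≈ 8.4853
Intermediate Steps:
z(J) = √(5 + J)
P(D) = 4 (P(D) = -2*(-2) = 4)
o(K, O) = -4 - O (o(K, O) = (4 + O)*(-1) = -4 - O)
N(b, a) = 1 + a (N(b, a) = a + (-4 - 1*(-5)) = a + (-4 + 5) = a + 1 = 1 + a)
N(-3, 2)*z(3) = (1 + 2)*√(5 + 3) = 3*√8 = 3*(2*√2) = 6*√2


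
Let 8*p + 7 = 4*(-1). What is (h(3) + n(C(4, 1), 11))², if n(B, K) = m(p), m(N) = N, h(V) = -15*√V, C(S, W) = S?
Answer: 43321/64 + 165*√3/4 ≈ 748.34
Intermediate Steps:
p = -11/8 (p = -7/8 + (4*(-1))/8 = -7/8 + (⅛)*(-4) = -7/8 - ½ = -11/8 ≈ -1.3750)
n(B, K) = -11/8
(h(3) + n(C(4, 1), 11))² = (-15*√3 - 11/8)² = (-11/8 - 15*√3)²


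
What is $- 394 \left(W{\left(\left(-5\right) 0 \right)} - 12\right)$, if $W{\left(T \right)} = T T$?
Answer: $4728$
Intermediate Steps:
$W{\left(T \right)} = T^{2}$
$- 394 \left(W{\left(\left(-5\right) 0 \right)} - 12\right) = - 394 \left(\left(\left(-5\right) 0\right)^{2} - 12\right) = - 394 \left(0^{2} - 12\right) = - 394 \left(0 - 12\right) = \left(-394\right) \left(-12\right) = 4728$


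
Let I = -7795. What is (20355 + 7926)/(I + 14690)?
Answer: 28281/6895 ≈ 4.1017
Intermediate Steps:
(20355 + 7926)/(I + 14690) = (20355 + 7926)/(-7795 + 14690) = 28281/6895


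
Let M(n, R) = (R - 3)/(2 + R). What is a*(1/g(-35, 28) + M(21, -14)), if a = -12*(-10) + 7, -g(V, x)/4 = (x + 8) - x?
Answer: 16891/96 ≈ 175.95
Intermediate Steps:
g(V, x) = -32 (g(V, x) = -4*((x + 8) - x) = -4*((8 + x) - x) = -4*8 = -32)
M(n, R) = (-3 + R)/(2 + R)
a = 127 (a = 120 + 7 = 127)
a*(1/g(-35, 28) + M(21, -14)) = 127*(1/(-32) + (-3 - 14)/(2 - 14)) = 127*(-1/32 - 17/(-12)) = 127*(-1/32 - 1/12*(-17)) = 127*(-1/32 + 17/12) = 127*(133/96) = 16891/96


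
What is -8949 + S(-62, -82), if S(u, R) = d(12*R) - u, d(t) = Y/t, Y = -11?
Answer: -8744797/984 ≈ -8887.0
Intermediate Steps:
d(t) = -11/t
S(u, R) = -u - 11/(12*R) (S(u, R) = -11*1/(12*R) - u = -11/(12*R) - u = -u - 11/(12*R))
-8949 + S(-62, -82) = -8949 + (-1*(-62) - 11/12/(-82)) = -8949 + (62 - 11/12*(-1/82)) = -8949 + (62 + 11/984) = -8949 + 61019/984 = -8744797/984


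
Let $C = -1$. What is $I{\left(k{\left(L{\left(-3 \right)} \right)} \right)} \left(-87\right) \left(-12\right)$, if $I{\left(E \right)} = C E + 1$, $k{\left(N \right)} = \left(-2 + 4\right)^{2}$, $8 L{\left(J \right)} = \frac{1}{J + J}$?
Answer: $-3132$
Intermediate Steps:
$L{\left(J \right)} = \frac{1}{16 J}$ ($L{\left(J \right)} = \frac{1}{8 \left(J + J\right)} = \frac{1}{8 \cdot 2 J} = \frac{\frac{1}{2} \frac{1}{J}}{8} = \frac{1}{16 J}$)
$k{\left(N \right)} = 4$ ($k{\left(N \right)} = 2^{2} = 4$)
$I{\left(E \right)} = 1 - E$ ($I{\left(E \right)} = - E + 1 = 1 - E$)
$I{\left(k{\left(L{\left(-3 \right)} \right)} \right)} \left(-87\right) \left(-12\right) = \left(1 - 4\right) \left(-87\right) \left(-12\right) = \left(-3\right) \left(-87\right) \left(-12\right) = 261 \left(-12\right) = -3132$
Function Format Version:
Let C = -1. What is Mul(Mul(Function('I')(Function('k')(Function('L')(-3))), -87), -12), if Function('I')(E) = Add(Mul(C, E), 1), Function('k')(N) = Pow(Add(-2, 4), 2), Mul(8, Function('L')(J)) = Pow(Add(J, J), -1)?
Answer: -3132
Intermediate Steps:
Function('L')(J) = Mul(Rational(1, 16), Pow(J, -1)) (Function('L')(J) = Mul(Rational(1, 8), Pow(Add(J, J), -1)) = Mul(Rational(1, 8), Pow(Mul(2, J), -1)) = Mul(Rational(1, 8), Mul(Rational(1, 2), Pow(J, -1))) = Mul(Rational(1, 16), Pow(J, -1)))
Function('k')(N) = 4 (Function('k')(N) = Pow(2, 2) = 4)
Function('I')(E) = Add(1, Mul(-1, E)) (Function('I')(E) = Add(Mul(-1, E), 1) = Add(1, Mul(-1, E)))
Mul(Mul(Function('I')(Function('k')(Function('L')(-3))), -87), -12) = Mul(Mul(Add(1, Mul(-1, 4)), -87), -12) = Mul(Mul(Add(1, -4), -87), -12) = Mul(Mul(-3, -87), -12) = Mul(261, -12) = -3132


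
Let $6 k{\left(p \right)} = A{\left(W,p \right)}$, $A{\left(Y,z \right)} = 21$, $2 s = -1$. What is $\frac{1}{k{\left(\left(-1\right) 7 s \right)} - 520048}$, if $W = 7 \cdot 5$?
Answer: $- \frac{2}{1040089} \approx -1.9229 \cdot 10^{-6}$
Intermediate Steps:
$s = - \frac{1}{2}$ ($s = \frac{1}{2} \left(-1\right) = - \frac{1}{2} \approx -0.5$)
$W = 35$
$k{\left(p \right)} = \frac{7}{2}$ ($k{\left(p \right)} = \frac{1}{6} \cdot 21 = \frac{7}{2}$)
$\frac{1}{k{\left(\left(-1\right) 7 s \right)} - 520048} = \frac{1}{\frac{7}{2} - 520048} = \frac{1}{- \frac{1040089}{2}} = - \frac{2}{1040089}$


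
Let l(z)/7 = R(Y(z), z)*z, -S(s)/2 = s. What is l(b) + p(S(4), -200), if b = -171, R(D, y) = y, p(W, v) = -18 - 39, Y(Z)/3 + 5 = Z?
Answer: 204630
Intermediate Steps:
S(s) = -2*s
Y(Z) = -15 + 3*Z
p(W, v) = -57
l(z) = 7*z² (l(z) = 7*(z*z) = 7*z²)
l(b) + p(S(4), -200) = 7*(-171)² - 57 = 7*29241 - 57 = 204687 - 57 = 204630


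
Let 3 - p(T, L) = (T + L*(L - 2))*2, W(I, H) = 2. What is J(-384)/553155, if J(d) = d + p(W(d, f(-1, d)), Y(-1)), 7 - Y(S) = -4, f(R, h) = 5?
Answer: -583/553155 ≈ -0.0010540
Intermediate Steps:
Y(S) = 11 (Y(S) = 7 - 1*(-4) = 7 + 4 = 11)
p(T, L) = 3 - 2*T - 2*L*(-2 + L) (p(T, L) = 3 - (T + L*(L - 2))*2 = 3 - (T + L*(-2 + L))*2 = 3 - (2*T + 2*L*(-2 + L)) = 3 + (-2*T - 2*L*(-2 + L)) = 3 - 2*T - 2*L*(-2 + L))
J(d) = -199 + d (J(d) = d + (3 - 2*2 - 2*11² + 4*11) = d + (3 - 4 - 2*121 + 44) = d + (3 - 4 - 242 + 44) = d - 199 = -199 + d)
J(-384)/553155 = (-199 - 384)/553155 = -583*1/553155 = -583/553155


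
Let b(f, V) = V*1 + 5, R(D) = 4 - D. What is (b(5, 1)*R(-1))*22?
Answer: 660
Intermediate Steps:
b(f, V) = 5 + V (b(f, V) = V + 5 = 5 + V)
(b(5, 1)*R(-1))*22 = ((5 + 1)*(4 - 1*(-1)))*22 = (6*(4 + 1))*22 = (6*5)*22 = 30*22 = 660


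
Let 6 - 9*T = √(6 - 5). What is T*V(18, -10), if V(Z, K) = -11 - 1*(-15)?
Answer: 20/9 ≈ 2.2222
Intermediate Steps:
V(Z, K) = 4 (V(Z, K) = -11 + 15 = 4)
T = 5/9 (T = ⅔ - √(6 - 5)/9 = ⅔ - √1/9 = ⅔ - ⅑*1 = ⅔ - ⅑ = 5/9 ≈ 0.55556)
T*V(18, -10) = (5/9)*4 = 20/9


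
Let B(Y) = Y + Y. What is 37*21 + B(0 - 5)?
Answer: 767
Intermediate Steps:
B(Y) = 2*Y
37*21 + B(0 - 5) = 37*21 + 2*(0 - 5) = 777 + 2*(-5) = 777 - 10 = 767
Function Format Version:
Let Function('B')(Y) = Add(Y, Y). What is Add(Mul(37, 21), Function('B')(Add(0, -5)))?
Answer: 767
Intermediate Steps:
Function('B')(Y) = Mul(2, Y)
Add(Mul(37, 21), Function('B')(Add(0, -5))) = Add(Mul(37, 21), Mul(2, Add(0, -5))) = Add(777, Mul(2, -5)) = Add(777, -10) = 767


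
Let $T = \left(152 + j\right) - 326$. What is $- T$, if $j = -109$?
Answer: $283$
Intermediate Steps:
$T = -283$ ($T = \left(152 - 109\right) - 326 = 43 - 326 = -283$)
$- T = \left(-1\right) \left(-283\right) = 283$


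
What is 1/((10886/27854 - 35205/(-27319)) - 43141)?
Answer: -380471713/16413291173181 ≈ -2.3181e-5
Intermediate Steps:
1/((10886/27854 - 35205/(-27319)) - 43141) = 1/((10886*(1/27854) - 35205*(-1/27319)) - 43141) = 1/((5443/13927 + 35205/27319) - 43141) = 1/(638997352/380471713 - 43141) = 1/(-16413291173181/380471713) = -380471713/16413291173181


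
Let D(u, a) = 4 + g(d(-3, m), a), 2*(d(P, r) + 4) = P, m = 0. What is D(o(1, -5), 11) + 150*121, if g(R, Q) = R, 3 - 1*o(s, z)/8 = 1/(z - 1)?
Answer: 36297/2 ≈ 18149.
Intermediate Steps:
o(s, z) = 24 - 8/(-1 + z) (o(s, z) = 24 - 8/(z - 1) = 24 - 8/(-1 + z))
d(P, r) = -4 + P/2
D(u, a) = -3/2 (D(u, a) = 4 + (-4 + (½)*(-3)) = 4 + (-4 - 3/2) = 4 - 11/2 = -3/2)
D(o(1, -5), 11) + 150*121 = -3/2 + 150*121 = -3/2 + 18150 = 36297/2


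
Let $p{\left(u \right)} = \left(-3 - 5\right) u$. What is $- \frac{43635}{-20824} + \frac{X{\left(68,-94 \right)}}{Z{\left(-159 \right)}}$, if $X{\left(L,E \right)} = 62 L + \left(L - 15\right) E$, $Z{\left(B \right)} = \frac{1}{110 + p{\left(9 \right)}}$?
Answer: $- \frac{606101357}{20824} \approx -29106.0$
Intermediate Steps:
$p{\left(u \right)} = - 8 u$
$Z{\left(B \right)} = \frac{1}{38}$ ($Z{\left(B \right)} = \frac{1}{110 - 72} = \frac{1}{38}$)
$X{\left(L,E \right)} = 62 L + E \left(-15 + L\right)$ ($X{\left(L,E \right)} = 62 L + \left(L - 15\right) E = 62 L + \left(-15 + L\right) E = 62 L + E \left(-15 + L\right)$)
$- \frac{43635}{-20824} + \frac{X{\left(68,-94 \right)}}{Z{\left(-159 \right)}} = - \frac{43635}{-20824} + \left(\left(-15\right) \left(-94\right) + 62 \cdot 68 - 6392\right) \frac{1}{\frac{1}{38}} = \left(-43635\right) \left(- \frac{1}{20824}\right) + \left(1410 + 4216 - 6392\right) 38 = \frac{43635}{20824} - 29108 = - \frac{606101357}{20824}$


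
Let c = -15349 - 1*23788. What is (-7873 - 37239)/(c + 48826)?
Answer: -45112/9689 ≈ -4.6560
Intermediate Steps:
c = -39137 (c = -15349 - 23788 = -39137)
(-7873 - 37239)/(c + 48826) = (-7873 - 37239)/(-39137 + 48826) = -45112/9689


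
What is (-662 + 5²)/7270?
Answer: -637/7270 ≈ -0.087620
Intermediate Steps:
(-662 + 5²)/7270 = (-662 + 25)*(1/7270) = -637*1/7270 = -637/7270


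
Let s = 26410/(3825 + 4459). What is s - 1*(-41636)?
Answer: 9077343/218 ≈ 41639.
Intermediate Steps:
s = 695/218 (s = 26410/8284 = 26410*(1/8284) = 695/218 ≈ 3.1881)
s - 1*(-41636) = 695/218 - 1*(-41636) = 695/218 + 41636 = 9077343/218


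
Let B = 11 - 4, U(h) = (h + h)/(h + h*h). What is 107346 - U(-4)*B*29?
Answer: 322444/3 ≈ 1.0748e+5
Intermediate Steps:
U(h) = 2*h/(h + h**2) (U(h) = (2*h)/(h + h**2) = 2*h/(h + h**2))
B = 7
107346 - U(-4)*B*29 = 107346 - (2/(1 - 4))*7*29 = 107346 - (2/(-3))*7*29 = 107346 - (2*(-1/3))*7*29 = 107346 - (-2/3*7)*29 = 107346 - (-14)*29/3 = 107346 - 1*(-406/3) = 107346 + 406/3 = 322444/3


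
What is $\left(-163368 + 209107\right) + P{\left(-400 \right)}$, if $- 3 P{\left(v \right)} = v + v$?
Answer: $\frac{138017}{3} \approx 46006.0$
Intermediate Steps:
$P{\left(v \right)} = - \frac{2 v}{3}$ ($P{\left(v \right)} = - \frac{v + v}{3} = - \frac{2 v}{3}$)
$\left(-163368 + 209107\right) + P{\left(-400 \right)} = \left(-163368 + 209107\right) - - \frac{800}{3} = 45739 + \frac{800}{3} = \frac{138017}{3}$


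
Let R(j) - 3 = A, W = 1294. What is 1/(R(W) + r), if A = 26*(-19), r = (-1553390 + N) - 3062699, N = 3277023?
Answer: -1/1339557 ≈ -7.4652e-7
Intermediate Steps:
r = -1339066 (r = (-1553390 + 3277023) - 3062699 = 1723633 - 3062699 = -1339066)
A = -494
R(j) = -491 (R(j) = 3 - 494 = -491)
1/(R(W) + r) = 1/(-491 - 1339066) = 1/(-1339557) = -1/1339557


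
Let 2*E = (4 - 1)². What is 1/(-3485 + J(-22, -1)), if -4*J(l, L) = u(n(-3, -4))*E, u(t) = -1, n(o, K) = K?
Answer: -8/27871 ≈ -0.00028704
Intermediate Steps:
E = 9/2 (E = (4 - 1)²/2 = (½)*3² = (½)*9 = 9/2 ≈ 4.5000)
J(l, L) = 9/8 (J(l, L) = -(-1)*9/(4*2) = -¼*(-9/2) = 9/8)
1/(-3485 + J(-22, -1)) = 1/(-3485 + 9/8) = 1/(-27871/8) = -8/27871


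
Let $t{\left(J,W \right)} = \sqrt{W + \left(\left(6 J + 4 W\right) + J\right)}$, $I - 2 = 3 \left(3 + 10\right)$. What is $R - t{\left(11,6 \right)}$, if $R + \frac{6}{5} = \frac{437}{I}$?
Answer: $\frac{1939}{205} - \sqrt{107} \approx -0.88554$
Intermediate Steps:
$I = 41$ ($I = 2 + 3 \left(3 + 10\right) = 2 + 3 \cdot 13 = 2 + 39 = 41$)
$t{\left(J,W \right)} = \sqrt{5 W + 7 J}$ ($t{\left(J,W \right)} = \sqrt{W + \left(\left(4 W + 6 J\right) + J\right)} = \sqrt{W + \left(4 W + 7 J\right)} = \sqrt{5 W + 7 J}$)
$R = \frac{1939}{205}$ ($R = - \frac{6}{5} + \frac{437}{41} = \frac{1939}{205} \approx 9.4585$)
$R - t{\left(11,6 \right)} = \frac{1939}{205} - \sqrt{5 \cdot 6 + 7 \cdot 11} = \frac{1939}{205} - \sqrt{30 + 77} = \frac{1939}{205} - \sqrt{107}$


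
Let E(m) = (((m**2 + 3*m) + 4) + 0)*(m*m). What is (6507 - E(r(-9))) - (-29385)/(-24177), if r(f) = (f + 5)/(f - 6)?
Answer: 2654133401126/407986875 ≈ 6505.4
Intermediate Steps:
r(f) = (5 + f)/(-6 + f)
E(m) = m**2*(4 + m**2 + 3*m) (E(m) = ((4 + m**2 + 3*m) + 0)*m**2 = (4 + m**2 + 3*m)*m**2 = m**2*(4 + m**2 + 3*m))
(6507 - E(r(-9))) - (-29385)/(-24177) = (6507 - ((5 - 9)/(-6 - 9))**2*(4 + ((5 - 9)/(-6 - 9))**2 + 3*((5 - 9)/(-6 - 9)))) - (-29385)/(-24177) = (6507 - (-4/(-15))**2*(4 + (-4/(-15))**2 + 3*(-4/(-15)))) - (-29385)*(-1)/24177 = (6507 - (-1/15*(-4))**2*(4 + (-1/15*(-4))**2 + 3*(-1/15*(-4)))) - 1*9795/8059 = (6507 - (4/15)**2*(4 + (4/15)**2 + 3*(4/15))) - 9795/8059 = (6507 - 16*(4 + 16/225 + 4/5)/225) - 9795/8059 = (6507 - 16*1096/(225*225)) - 9795/8059 = (6507 - 1*17536/50625) - 9795/8059 = (6507 - 17536/50625) - 9795/8059 = 329399339/50625 - 9795/8059 = 2654133401126/407986875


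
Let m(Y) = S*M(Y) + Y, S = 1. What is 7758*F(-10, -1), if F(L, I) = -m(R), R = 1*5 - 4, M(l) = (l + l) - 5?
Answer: 15516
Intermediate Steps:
M(l) = -5 + 2*l (M(l) = 2*l - 5 = -5 + 2*l)
R = 1 (R = 5 - 4 = 1)
m(Y) = -5 + 3*Y (m(Y) = 1*(-5 + 2*Y) + Y = (-5 + 2*Y) + Y = -5 + 3*Y)
F(L, I) = 2 (F(L, I) = -(-5 + 3*1) = -(-5 + 3) = -1*(-2) = 2)
7758*F(-10, -1) = 7758*2 = 15516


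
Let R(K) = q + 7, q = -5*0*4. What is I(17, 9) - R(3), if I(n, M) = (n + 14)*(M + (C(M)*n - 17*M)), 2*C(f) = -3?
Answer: -10523/2 ≈ -5261.5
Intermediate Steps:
C(f) = -3/2 (C(f) = (½)*(-3) = -3/2)
q = 0 (q = 0*4 = 0)
I(n, M) = (14 + n)*(-16*M - 3*n/2) (I(n, M) = (n + 14)*(M + (-3*n/2 - 17*M)) = (14 + n)*(M + (-17*M - 3*n/2)) = (14 + n)*(-16*M - 3*n/2))
R(K) = 7 (R(K) = 0 + 7 = 7)
I(17, 9) - R(3) = (-224*9 - 21*17 - 3/2*17² - 16*9*17) - 1*7 = (-2016 - 357 - 3/2*289 - 2448) - 7 = (-2016 - 357 - 867/2 - 2448) - 7 = -10509/2 - 7 = -10523/2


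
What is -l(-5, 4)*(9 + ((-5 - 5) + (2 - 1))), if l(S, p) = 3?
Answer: 0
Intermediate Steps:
-l(-5, 4)*(9 + ((-5 - 5) + (2 - 1))) = -3*(9 + ((-5 - 5) + (2 - 1))) = -3*(9 + (-10 + 1)) = -3*(9 - 9) = -3*0 = -1*0 = 0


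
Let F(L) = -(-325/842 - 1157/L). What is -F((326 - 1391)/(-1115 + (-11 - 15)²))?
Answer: -428017291/896730 ≈ -477.31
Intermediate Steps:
F(L) = 325/842 + 1157/L (F(L) = -(-325*1/842 - 1157/L) = -(-325/842 - 1157/L) = 325/842 + 1157/L)
-F((326 - 1391)/(-1115 + (-11 - 15)²)) = -(325/842 + 1157/(((326 - 1391)/(-1115 + (-11 - 15)²)))) = -(325/842 + 1157/((-1065/(-1115 + (-26)²)))) = -(325/842 + 1157/((-1065/(-1115 + 676)))) = -(325/842 + 1157/((-1065/(-439)))) = -(325/842 + 1157/((-1065*(-1/439)))) = -(325/842 + 1157/(1065/439)) = -(325/842 + 1157*(439/1065)) = -(325/842 + 507923/1065) = -1*428017291/896730 = -428017291/896730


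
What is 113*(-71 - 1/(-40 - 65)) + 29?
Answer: -839257/105 ≈ -7992.9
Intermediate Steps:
113*(-71 - 1/(-40 - 65)) + 29 = 113*(-71 - 1/(-105)) + 29 = 113*(-71 - 1*(-1/105)) + 29 = 113*(-71 + 1/105) + 29 = 113*(-7454/105) + 29 = -842302/105 + 29 = -839257/105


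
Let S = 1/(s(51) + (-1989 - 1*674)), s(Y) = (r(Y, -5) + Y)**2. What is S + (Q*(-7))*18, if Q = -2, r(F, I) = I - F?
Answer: 664775/2638 ≈ 252.00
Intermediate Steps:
s(Y) = 25 (s(Y) = ((-5 - Y) + Y)**2 = (-5)**2 = 25)
S = -1/2638 (S = 1/(25 + (-1989 - 1*674)) = 1/(25 + (-1989 - 674)) = 1/(25 - 2663) = 1/(-2638) = -1/2638 ≈ -0.00037907)
S + (Q*(-7))*18 = -1/2638 - 2*(-7)*18 = -1/2638 + 14*18 = -1/2638 + 252 = 664775/2638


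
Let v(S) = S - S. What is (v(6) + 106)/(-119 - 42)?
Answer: -106/161 ≈ -0.65839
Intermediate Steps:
v(S) = 0
(v(6) + 106)/(-119 - 42) = (0 + 106)/(-119 - 42) = 106/(-161) = -1/161*106 = -106/161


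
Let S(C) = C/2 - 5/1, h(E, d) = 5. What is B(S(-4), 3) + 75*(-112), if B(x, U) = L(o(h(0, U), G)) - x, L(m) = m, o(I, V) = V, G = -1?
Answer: -8394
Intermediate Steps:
S(C) = -5 + C/2 (S(C) = C*(½) - 5*1 = C/2 - 5 = -5 + C/2)
B(x, U) = -1 - x
B(S(-4), 3) + 75*(-112) = (-1 - (-5 + (½)*(-4))) + 75*(-112) = (-1 - (-5 - 2)) - 8400 = (-1 - 1*(-7)) - 8400 = (-1 + 7) - 8400 = 6 - 8400 = -8394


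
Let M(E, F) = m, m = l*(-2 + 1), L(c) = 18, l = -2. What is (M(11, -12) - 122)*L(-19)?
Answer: -2160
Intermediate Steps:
m = 2 (m = -2*(-2 + 1) = -2*(-1) = 2)
M(E, F) = 2
(M(11, -12) - 122)*L(-19) = (2 - 122)*18 = -120*18 = -2160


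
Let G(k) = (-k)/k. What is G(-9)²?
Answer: 1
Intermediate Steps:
G(k) = -1
G(-9)² = (-1)² = 1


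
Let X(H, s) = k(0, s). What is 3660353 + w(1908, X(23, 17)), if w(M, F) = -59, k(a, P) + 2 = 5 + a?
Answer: 3660294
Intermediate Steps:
k(a, P) = 3 + a (k(a, P) = -2 + (5 + a) = 3 + a)
X(H, s) = 3 (X(H, s) = 3 + 0 = 3)
3660353 + w(1908, X(23, 17)) = 3660353 - 59 = 3660294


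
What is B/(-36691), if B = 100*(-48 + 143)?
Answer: -9500/36691 ≈ -0.25892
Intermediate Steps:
B = 9500 (B = 100*95 = 9500)
B/(-36691) = 9500/(-36691) = 9500*(-1/36691) = -9500/36691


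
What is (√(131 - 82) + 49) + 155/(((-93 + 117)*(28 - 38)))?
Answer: 2657/48 ≈ 55.354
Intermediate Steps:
(√(131 - 82) + 49) + 155/(((-93 + 117)*(28 - 38))) = (√49 + 49) + 155/((24*(-10))) = (7 + 49) + 155/(-240) = 56 + 155*(-1/240) = 56 - 31/48 = 2657/48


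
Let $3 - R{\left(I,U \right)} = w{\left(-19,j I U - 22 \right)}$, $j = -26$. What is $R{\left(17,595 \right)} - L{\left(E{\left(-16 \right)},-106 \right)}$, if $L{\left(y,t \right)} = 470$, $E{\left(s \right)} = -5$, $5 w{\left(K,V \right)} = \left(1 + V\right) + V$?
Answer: $\frac{523688}{5} \approx 1.0474 \cdot 10^{5}$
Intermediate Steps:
$w{\left(K,V \right)} = \frac{1}{5} + \frac{2 V}{5}$ ($w{\left(K,V \right)} = \frac{\left(1 + V\right) + V}{5} = \frac{1 + 2 V}{5} = \frac{1}{5} + \frac{2 V}{5}$)
$R{\left(I,U \right)} = \frac{58}{5} + \frac{52 I U}{5}$ ($R{\left(I,U \right)} = 3 - \left(\frac{1}{5} + \frac{2 \left(- 26 I U - 22\right)}{5}\right) = 3 - \left(\frac{1}{5} + \frac{2 \left(-22 - 26 I U\right)}{5}\right) = 3 - \left(\frac{1}{5} - \left(\frac{44}{5} + \frac{52 I U}{5}\right)\right) = 3 - \left(- \frac{43}{5} - \frac{52 I U}{5}\right) = 3 + \left(\frac{43}{5} + \frac{52 I U}{5}\right) = \frac{58}{5} + \frac{52 I U}{5}$)
$R{\left(17,595 \right)} - L{\left(E{\left(-16 \right)},-106 \right)} = \left(\frac{58}{5} + \frac{52}{5} \cdot 17 \cdot 595\right) - 470 = \left(\frac{58}{5} + 105196\right) - 470 = \frac{526038}{5} - 470 = \frac{523688}{5}$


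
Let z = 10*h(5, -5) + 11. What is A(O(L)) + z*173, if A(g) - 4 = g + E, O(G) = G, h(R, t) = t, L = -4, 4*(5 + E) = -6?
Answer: -13507/2 ≈ -6753.5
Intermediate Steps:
E = -13/2 (E = -5 + (¼)*(-6) = -5 - 3/2 = -13/2 ≈ -6.5000)
A(g) = -5/2 + g (A(g) = 4 + (g - 13/2) = 4 + (-13/2 + g) = -5/2 + g)
z = -39 (z = 10*(-5) + 11 = -50 + 11 = -39)
A(O(L)) + z*173 = (-5/2 - 4) - 39*173 = -13/2 - 6747 = -13507/2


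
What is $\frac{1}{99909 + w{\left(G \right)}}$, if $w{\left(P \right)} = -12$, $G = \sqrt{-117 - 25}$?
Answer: $\frac{1}{99897} \approx 1.001 \cdot 10^{-5}$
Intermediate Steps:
$G = i \sqrt{142}$ ($G = \sqrt{-142} = i \sqrt{142} \approx 11.916 i$)
$\frac{1}{99909 + w{\left(G \right)}} = \frac{1}{99909 - 12} = \frac{1}{99897}$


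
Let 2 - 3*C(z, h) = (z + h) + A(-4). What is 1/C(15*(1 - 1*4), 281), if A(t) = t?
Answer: -3/230 ≈ -0.013043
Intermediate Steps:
C(z, h) = 2 - h/3 - z/3 (C(z, h) = 2/3 - ((z + h) - 4)/3 = 2/3 - ((h + z) - 4)/3 = 2/3 - (-4 + h + z)/3 = 2/3 + (4/3 - h/3 - z/3) = 2 - h/3 - z/3)
1/C(15*(1 - 1*4), 281) = 1/(2 - 1/3*281 - 5*(1 - 1*4)) = 1/(2 - 281/3 - 5*(1 - 4)) = 1/(2 - 281/3 - 5*(-3)) = 1/(2 - 281/3 - 1/3*(-45)) = 1/(2 - 281/3 + 15) = 1/(-230/3) = -3/230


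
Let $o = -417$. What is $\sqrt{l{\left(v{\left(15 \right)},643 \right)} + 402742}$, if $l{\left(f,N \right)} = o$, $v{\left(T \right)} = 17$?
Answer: $55 \sqrt{133} \approx 634.29$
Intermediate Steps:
$l{\left(f,N \right)} = -417$
$\sqrt{l{\left(v{\left(15 \right)},643 \right)} + 402742} = \sqrt{-417 + 402742} = \sqrt{402325} = 55 \sqrt{133}$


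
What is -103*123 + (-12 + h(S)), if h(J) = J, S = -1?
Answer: -12682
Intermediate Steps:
-103*123 + (-12 + h(S)) = -103*123 + (-12 - 1) = -12669 - 13 = -12682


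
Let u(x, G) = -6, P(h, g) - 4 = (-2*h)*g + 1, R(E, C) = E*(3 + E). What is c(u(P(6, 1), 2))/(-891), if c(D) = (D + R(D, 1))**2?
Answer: -16/99 ≈ -0.16162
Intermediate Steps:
P(h, g) = 5 - 2*g*h (P(h, g) = 4 + ((-2*h)*g + 1) = 4 + (-2*g*h + 1) = 4 + (1 - 2*g*h) = 5 - 2*g*h)
c(D) = (D + D*(3 + D))**2
c(u(P(6, 1), 2))/(-891) = ((-6)**2*(4 - 6)**2)/(-891) = (36*(-2)**2)*(-1/891) = (36*4)*(-1/891) = 144*(-1/891) = -16/99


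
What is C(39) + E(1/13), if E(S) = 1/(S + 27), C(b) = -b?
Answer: -13715/352 ≈ -38.963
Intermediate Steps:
E(S) = 1/(27 + S)
C(39) + E(1/13) = -1*39 + 1/(27 + 1/13) = -39 + 1/(27 + 1/13) = -39 + 1/(352/13) = -39 + 13/352 = -13715/352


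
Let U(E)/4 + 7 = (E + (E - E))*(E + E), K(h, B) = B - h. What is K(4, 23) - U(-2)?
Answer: 15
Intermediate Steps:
U(E) = -28 + 8*E² (U(E) = -28 + 4*((E + (E - E))*(E + E)) = -28 + 4*((E + 0)*(2*E)) = -28 + 4*(E*(2*E)) = -28 + 4*(2*E²) = -28 + 8*E²)
K(4, 23) - U(-2) = (23 - 1*4) - (-28 + 8*(-2)²) = (23 - 4) - (-28 + 8*4) = 19 - (-28 + 32) = 19 - 1*4 = 19 - 4 = 15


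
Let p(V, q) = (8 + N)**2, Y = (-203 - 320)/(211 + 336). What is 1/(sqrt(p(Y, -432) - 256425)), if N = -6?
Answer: -I*sqrt(256421)/256421 ≈ -0.0019748*I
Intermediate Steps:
Y = -523/547 ≈ -0.95612
p(V, q) = 4 (p(V, q) = (8 - 6)**2 = 2**2 = 4)
1/(sqrt(p(Y, -432) - 256425)) = 1/(sqrt(4 - 256425)) = 1/(sqrt(-256421)) = 1/(I*sqrt(256421)) = -I*sqrt(256421)/256421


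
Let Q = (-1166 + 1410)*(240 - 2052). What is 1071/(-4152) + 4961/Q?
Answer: -20588215/76488144 ≈ -0.26917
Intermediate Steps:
Q = -442128 (Q = 244*(-1812) = -442128)
1071/(-4152) + 4961/Q = 1071/(-4152) + 4961/(-442128) = 1071*(-1/4152) + 4961*(-1/442128) = -357/1384 - 4961/442128 = -20588215/76488144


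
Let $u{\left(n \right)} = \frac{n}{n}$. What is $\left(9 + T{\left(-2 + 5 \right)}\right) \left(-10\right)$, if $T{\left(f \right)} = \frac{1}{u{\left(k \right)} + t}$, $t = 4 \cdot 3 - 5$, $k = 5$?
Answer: $- \frac{365}{4} \approx -91.25$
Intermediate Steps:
$u{\left(n \right)} = 1$
$t = 7$ ($t = 12 - 5 = 7$)
$T{\left(f \right)} = \frac{1}{8}$ ($T{\left(f \right)} = \frac{1}{1 + 7} = \frac{1}{8}$)
$\left(9 + T{\left(-2 + 5 \right)}\right) \left(-10\right) = \left(9 + \frac{1}{8}\right) \left(-10\right) = \frac{73}{8} \left(-10\right) = - \frac{365}{4}$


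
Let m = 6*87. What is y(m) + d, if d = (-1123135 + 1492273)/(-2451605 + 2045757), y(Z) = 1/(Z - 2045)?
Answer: -281301511/309053252 ≈ -0.91020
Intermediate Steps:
m = 522
y(Z) = 1/(-2045 + Z)
d = -184569/202924 (d = 369138/(-405848) = 369138*(-1/405848) = -184569/202924 ≈ -0.90955)
y(m) + d = 1/(-2045 + 522) - 184569/202924 = 1/(-1523) - 184569/202924 = -1/1523 - 184569/202924 = -281301511/309053252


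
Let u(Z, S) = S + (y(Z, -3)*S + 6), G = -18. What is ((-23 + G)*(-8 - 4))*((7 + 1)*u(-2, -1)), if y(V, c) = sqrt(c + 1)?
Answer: 19680 - 3936*I*sqrt(2) ≈ 19680.0 - 5566.3*I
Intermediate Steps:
y(V, c) = sqrt(1 + c)
u(Z, S) = 6 + S + I*S*sqrt(2) (u(Z, S) = S + (sqrt(1 - 3)*S + 6) = S + (sqrt(-2)*S + 6) = S + ((I*sqrt(2))*S + 6) = S + (I*S*sqrt(2) + 6) = S + (6 + I*S*sqrt(2)) = 6 + S + I*S*sqrt(2))
((-23 + G)*(-8 - 4))*((7 + 1)*u(-2, -1)) = ((-23 - 18)*(-8 - 4))*((7 + 1)*(6 - 1 + I*(-1)*sqrt(2))) = (-41*(-12))*(8*(6 - 1 - I*sqrt(2))) = 492*(8*(5 - I*sqrt(2))) = 492*(40 - 8*I*sqrt(2)) = 19680 - 3936*I*sqrt(2)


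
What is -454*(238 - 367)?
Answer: 58566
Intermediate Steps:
-454*(238 - 367) = -454*(-129) = 58566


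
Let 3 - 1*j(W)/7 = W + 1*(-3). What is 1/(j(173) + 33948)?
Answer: 1/32779 ≈ 3.0507e-5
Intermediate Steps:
j(W) = 42 - 7*W (j(W) = 21 - 7*(W + 1*(-3)) = 21 - 7*(W - 3) = 21 - 7*(-3 + W) = 21 + (21 - 7*W) = 42 - 7*W)
1/(j(173) + 33948) = 1/((42 - 7*173) + 33948) = 1/((42 - 1211) + 33948) = 1/(-1169 + 33948) = 1/32779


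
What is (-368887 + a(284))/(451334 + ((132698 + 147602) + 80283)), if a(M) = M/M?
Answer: -122962/270639 ≈ -0.45434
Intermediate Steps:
a(M) = 1
(-368887 + a(284))/(451334 + ((132698 + 147602) + 80283)) = (-368887 + 1)/(451334 + ((132698 + 147602) + 80283)) = -368886/(451334 + (280300 + 80283)) = -368886/(451334 + 360583) = -368886/811917 = -368886*1/811917 = -122962/270639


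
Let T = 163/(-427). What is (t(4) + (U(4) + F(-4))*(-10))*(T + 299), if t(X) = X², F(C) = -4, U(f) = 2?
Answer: 4590360/427 ≈ 10750.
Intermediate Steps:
T = -163/427 (T = 163*(-1/427) = -163/427 ≈ -0.38173)
(t(4) + (U(4) + F(-4))*(-10))*(T + 299) = (4² + (2 - 4)*(-10))*(-163/427 + 299) = (16 - 2*(-10))*(127510/427) = (16 + 20)*(127510/427) = 36*(127510/427) = 4590360/427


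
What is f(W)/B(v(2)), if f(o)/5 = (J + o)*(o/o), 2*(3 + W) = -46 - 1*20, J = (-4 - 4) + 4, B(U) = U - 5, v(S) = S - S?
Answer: 40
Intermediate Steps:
v(S) = 0
B(U) = -5 + U
J = -4 (J = -8 + 4 = -4)
W = -36 (W = -3 + (-46 - 1*20)/2 = -3 + (-46 - 20)/2 = -3 + (1/2)*(-66) = -3 - 33 = -36)
f(o) = -20 + 5*o (f(o) = 5*((-4 + o)*(o/o)) = 5*((-4 + o)*1) = 5*(-4 + o) = -20 + 5*o)
f(W)/B(v(2)) = (-20 + 5*(-36))/(-5 + 0) = (-20 - 180)/(-5) = -200*(-1/5) = 40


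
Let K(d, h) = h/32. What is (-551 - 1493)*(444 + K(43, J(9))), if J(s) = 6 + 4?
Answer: -3632699/4 ≈ -9.0818e+5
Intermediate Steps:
J(s) = 10
K(d, h) = h/32 (K(d, h) = h*(1/32) = h/32)
(-551 - 1493)*(444 + K(43, J(9))) = (-551 - 1493)*(444 + (1/32)*10) = -2044*(444 + 5/16) = -2044*7109/16 = -3632699/4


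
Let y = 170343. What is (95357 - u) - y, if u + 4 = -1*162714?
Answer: 87732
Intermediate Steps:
u = -162718 (u = -4 - 1*162714 = -4 - 162714 = -162718)
(95357 - u) - y = (95357 - 1*(-162718)) - 1*170343 = (95357 + 162718) - 170343 = 258075 - 170343 = 87732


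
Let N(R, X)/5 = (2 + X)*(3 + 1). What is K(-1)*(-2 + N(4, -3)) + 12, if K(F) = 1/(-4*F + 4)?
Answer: 37/4 ≈ 9.2500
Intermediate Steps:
K(F) = 1/(4 - 4*F)
N(R, X) = 40 + 20*X (N(R, X) = 5*((2 + X)*(3 + 1)) = 5*((2 + X)*4) = 5*(8 + 4*X) = 40 + 20*X)
K(-1)*(-2 + N(4, -3)) + 12 = (-1/(-4 + 4*(-1)))*(-2 + (40 + 20*(-3))) + 12 = (-1/(-4 - 4))*(-2 + (40 - 60)) + 12 = (-1/(-8))*(-2 - 20) + 12 = -1*(-⅛)*(-22) + 12 = (⅛)*(-22) + 12 = -11/4 + 12 = 37/4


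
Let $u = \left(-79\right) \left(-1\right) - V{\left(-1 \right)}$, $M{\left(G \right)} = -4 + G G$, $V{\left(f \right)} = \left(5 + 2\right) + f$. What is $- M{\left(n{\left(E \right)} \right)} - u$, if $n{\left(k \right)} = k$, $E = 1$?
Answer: $-70$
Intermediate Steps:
$V{\left(f \right)} = 7 + f$
$M{\left(G \right)} = -4 + G^{2}$
$u = 73$ ($u = \left(-79\right) \left(-1\right) - \left(7 - 1\right) = 79 - 6 = 73$)
$- M{\left(n{\left(E \right)} \right)} - u = - (-4 + 1^{2}) - 73 = - (-4 + 1) - 73 = \left(-1\right) \left(-3\right) - 73 = 3 - 73 = -70$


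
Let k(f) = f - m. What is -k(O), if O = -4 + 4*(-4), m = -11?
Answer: 9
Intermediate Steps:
O = -20 (O = -4 - 16 = -20)
k(f) = 11 + f (k(f) = f - 1*(-11) = f + 11 = 11 + f)
-k(O) = -(11 - 20) = -1*(-9) = 9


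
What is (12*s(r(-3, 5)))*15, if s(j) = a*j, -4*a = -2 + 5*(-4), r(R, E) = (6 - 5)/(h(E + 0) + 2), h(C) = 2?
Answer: 495/2 ≈ 247.50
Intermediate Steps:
r(R, E) = ¼ (r(R, E) = (6 - 5)/(2 + 2) = 1/4 = 1*(¼) = ¼)
a = 11/2 (a = -(-2 + 5*(-4))/4 = -(-2 - 20)/4 = -¼*(-22) = 11/2 ≈ 5.5000)
s(j) = 11*j/2
(12*s(r(-3, 5)))*15 = (12*((11/2)*(¼)))*15 = (12*(11/8))*15 = (33/2)*15 = 495/2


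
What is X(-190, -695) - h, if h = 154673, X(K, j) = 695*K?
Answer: -286723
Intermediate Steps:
X(-190, -695) - h = 695*(-190) - 1*154673 = -132050 - 154673 = -286723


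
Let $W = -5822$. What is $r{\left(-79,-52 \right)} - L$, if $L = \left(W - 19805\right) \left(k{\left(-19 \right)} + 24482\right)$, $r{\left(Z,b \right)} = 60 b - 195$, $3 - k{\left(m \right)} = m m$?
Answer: $618222433$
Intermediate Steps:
$k{\left(m \right)} = 3 - m^{2}$ ($k{\left(m \right)} = 3 - m m = 3 - m^{2}$)
$r{\left(Z,b \right)} = -195 + 60 b$
$L = -618225748$ ($L = \left(-5822 - 19805\right) \left(\left(3 - \left(-19\right)^{2}\right) + 24482\right) = - 25627 \left(\left(3 - 361\right) + 24482\right) = - 25627 \left(-358 + 24482\right) = \left(-25627\right) 24124 = -618225748$)
$r{\left(-79,-52 \right)} - L = \left(-195 + 60 \left(-52\right)\right) - -618225748 = \left(-195 - 3120\right) + 618225748 = -3315 + 618225748 = 618222433$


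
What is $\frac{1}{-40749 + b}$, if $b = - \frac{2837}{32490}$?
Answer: $- \frac{32490}{1323937847} \approx -2.454 \cdot 10^{-5}$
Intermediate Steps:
$b = - \frac{2837}{32490}$ ($b = \left(-2837\right) \frac{1}{32490} = - \frac{2837}{32490} \approx -0.087319$)
$\frac{1}{-40749 + b} = \frac{1}{-40749 - \frac{2837}{32490}} = \frac{1}{- \frac{1323937847}{32490}} = - \frac{32490}{1323937847}$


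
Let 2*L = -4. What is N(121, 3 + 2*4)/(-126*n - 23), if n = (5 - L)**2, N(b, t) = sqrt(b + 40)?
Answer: -sqrt(161)/6197 ≈ -0.0020475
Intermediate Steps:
L = -2 (L = (1/2)*(-4) = -2)
N(b, t) = sqrt(40 + b)
n = 49 (n = (5 - 1*(-2))**2 = (5 + 2)**2 = 7**2 = 49)
N(121, 3 + 2*4)/(-126*n - 23) = sqrt(40 + 121)/(-126*49 - 23) = sqrt(161)/(-6174 - 23) = sqrt(161)/(-6197) = sqrt(161)*(-1/6197) = -sqrt(161)/6197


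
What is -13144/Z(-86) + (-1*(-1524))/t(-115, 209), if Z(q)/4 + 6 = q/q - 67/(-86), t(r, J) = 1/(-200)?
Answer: -110359804/363 ≈ -3.0402e+5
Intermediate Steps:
t(r, J) = -1/200
Z(q) = -726/43 (Z(q) = -24 + 4*(q/q - 67/(-86)) = -24 + 4*(1 - 67*(-1/86)) = -24 + 4*(1 + 67/86) = -24 + 4*(153/86) = -24 + 306/43 = -726/43)
-13144/Z(-86) + (-1*(-1524))/t(-115, 209) = -13144/(-726/43) + (-1*(-1524))/(-1/200) = -13144*(-43/726) + 1524*(-200) = 282596/363 - 304800 = -110359804/363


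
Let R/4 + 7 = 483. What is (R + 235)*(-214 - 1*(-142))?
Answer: -154008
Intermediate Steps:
R = 1904 (R = -28 + 4*483 = -28 + 1932 = 1904)
(R + 235)*(-214 - 1*(-142)) = (1904 + 235)*(-214 - 1*(-142)) = 2139*(-214 + 142) = 2139*(-72) = -154008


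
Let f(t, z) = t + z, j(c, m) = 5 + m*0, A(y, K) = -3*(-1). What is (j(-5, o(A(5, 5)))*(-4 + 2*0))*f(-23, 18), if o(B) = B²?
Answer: 100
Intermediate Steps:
A(y, K) = 3
j(c, m) = 5 (j(c, m) = 5 + 0 = 5)
(j(-5, o(A(5, 5)))*(-4 + 2*0))*f(-23, 18) = (5*(-4 + 2*0))*(-23 + 18) = (5*(-4 + 0))*(-5) = (5*(-4))*(-5) = -20*(-5) = 100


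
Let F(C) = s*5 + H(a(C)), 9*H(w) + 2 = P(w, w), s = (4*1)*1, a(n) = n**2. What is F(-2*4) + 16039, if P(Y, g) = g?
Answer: 144593/9 ≈ 16066.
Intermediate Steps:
s = 4 (s = 4*1 = 4)
H(w) = -2/9 + w/9
F(C) = 178/9 + C**2/9 (F(C) = 4*5 + (-2/9 + C**2/9) = 20 + (-2/9 + C**2/9) = 178/9 + C**2/9)
F(-2*4) + 16039 = (178/9 + (-2*4)**2/9) + 16039 = (178/9 + (1/9)*(-8)**2) + 16039 = (178/9 + (1/9)*64) + 16039 = (178/9 + 64/9) + 16039 = 242/9 + 16039 = 144593/9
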